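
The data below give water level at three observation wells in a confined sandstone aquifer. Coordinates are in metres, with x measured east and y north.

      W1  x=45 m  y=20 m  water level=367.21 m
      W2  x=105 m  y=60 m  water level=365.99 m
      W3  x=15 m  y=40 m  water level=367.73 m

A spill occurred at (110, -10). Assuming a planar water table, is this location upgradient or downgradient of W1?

Taking W1 as reference: W2−W1 = (60, 40, -1.22); W3−W1 = (-30, 20, +0.52).
Solve a·Δx + b·Δy = Δh: det = 60·20 − (-30)·40 = 2400.
∂h/∂x = [(-1.22)·20 − (+0.52)·40] / 2400 = -0.01883
∂h/∂y = [60·(+0.52) − (-30)·(-1.22)] / 2400 = -0.002250
Head at (110, -10) = 367.21 + (-0.01883)·(65) + (-0.002250)·(-30) = 366.05 m.
That is lower than the 367.21 m at W1, so the point is downgradient.

downgradient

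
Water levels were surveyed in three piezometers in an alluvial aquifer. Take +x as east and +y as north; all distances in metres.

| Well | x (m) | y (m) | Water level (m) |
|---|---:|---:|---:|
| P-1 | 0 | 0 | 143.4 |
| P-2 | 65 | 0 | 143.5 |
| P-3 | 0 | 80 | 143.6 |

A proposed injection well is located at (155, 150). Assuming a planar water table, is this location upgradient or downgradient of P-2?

upgradient

∂h/∂x = (143.5 − 143.4) / (65 − 0) = +0.001538
∂h/∂y = (143.6 − 143.4) / (80 − 0) = +0.002500
Head at (155, 150) = 143.4 + (+0.001538)·(155) + (+0.002500)·(150) = 144.01 m.
That is higher than the 143.5 m at P-2, so the point is upgradient.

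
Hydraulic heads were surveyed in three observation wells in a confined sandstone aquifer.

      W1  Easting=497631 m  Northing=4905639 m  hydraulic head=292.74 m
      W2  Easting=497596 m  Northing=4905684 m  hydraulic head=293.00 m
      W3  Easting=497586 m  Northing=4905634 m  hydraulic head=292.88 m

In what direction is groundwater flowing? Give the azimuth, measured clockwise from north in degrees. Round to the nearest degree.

132°

Three-point gradient (reference W1): Δ to W2 = (-35, 45, +0.26), Δ to W3 = (-45, -5, +0.14).
∂h/∂x = -0.003455, ∂h/∂y = +0.003091 (det = 2200).
Flow direction (−∇h) has components (+0.003455 E, -0.003091 N).
Azimuth = atan2(E, N) = atan2(+0.003455, -0.003091) = 131.8° ≈ 132°.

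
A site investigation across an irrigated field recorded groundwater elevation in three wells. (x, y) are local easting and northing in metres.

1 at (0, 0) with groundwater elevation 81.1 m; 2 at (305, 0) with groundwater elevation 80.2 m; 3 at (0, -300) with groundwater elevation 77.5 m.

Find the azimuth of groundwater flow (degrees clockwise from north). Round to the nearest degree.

166°

∂h/∂x = (80.2 − 81.1) / (305 − 0) = -0.002951
∂h/∂y = (77.5 − 81.1) / (-300 − 0) = +0.01200
Flow direction (−∇h) has components (+0.002951 E, -0.01200 N).
Azimuth = atan2(E, N) = atan2(+0.002951, -0.01200) = 166.2° ≈ 166°.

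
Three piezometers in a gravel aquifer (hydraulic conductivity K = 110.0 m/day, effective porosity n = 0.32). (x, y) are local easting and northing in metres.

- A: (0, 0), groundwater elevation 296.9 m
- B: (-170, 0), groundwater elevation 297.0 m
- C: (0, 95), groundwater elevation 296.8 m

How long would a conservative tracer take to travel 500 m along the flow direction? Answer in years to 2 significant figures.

3.3 years

∂h/∂x = (297.0 − 296.9) / (-170 − 0) = -0.0005882
∂h/∂y = (296.8 − 296.9) / (95 − 0) = -0.001053
|∇h| = √(-0.0005882² + -0.001053²) = 0.001206
Seepage velocity v = K·i/n = 110.0 × 0.001206 / 0.32 = 0.4146 m/day.
t = 500 / 0.4146 = 1206 days = 3.3 years.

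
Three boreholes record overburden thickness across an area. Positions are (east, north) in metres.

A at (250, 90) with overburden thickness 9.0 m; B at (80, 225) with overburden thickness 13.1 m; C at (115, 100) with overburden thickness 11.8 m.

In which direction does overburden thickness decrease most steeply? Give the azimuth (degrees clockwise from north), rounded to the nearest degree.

With d = a·x + b·y + c and A as origin, the differences give:
  (-170)·a + 135·b = +4.1
  (-135)·a + 10·b = +2.8
Eliminate b (×10 and ×135, subtract): 16525·a = -337.00 → a = ∂d/∂x = -0.02039
Back-substitute: b = ∂d/∂y = +0.004690.
Steepest decrease is along −∇f: components (+0.02039 E, -0.004690 N).
Azimuth = atan2(+0.02039, -0.004690) = 103.0° ≈ 103°.

103°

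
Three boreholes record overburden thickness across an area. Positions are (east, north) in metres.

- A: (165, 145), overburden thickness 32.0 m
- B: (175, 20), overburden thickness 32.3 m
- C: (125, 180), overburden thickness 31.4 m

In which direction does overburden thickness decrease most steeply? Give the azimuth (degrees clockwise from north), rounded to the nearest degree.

Differences from A: to B (Δx, Δy, Δh) = (10, -125, +0.3); to C = (-40, 35, -0.6).
Solve a·Δx + b·Δy = Δd: det = 10·35 − (-40)·(-125) = -4650.
∂d/∂x = [(+0.3)·35 − (-0.6)·(-125)] / -4650 = +0.01387
∂d/∂y = [10·(-0.6) − (-40)·(+0.3)] / -4650 = -0.001290
Steepest decrease is along −∇f: components (-0.01387 E, +0.001290 N).
Azimuth = atan2(-0.01387, +0.001290) = 275.3° ≈ 275°.

275°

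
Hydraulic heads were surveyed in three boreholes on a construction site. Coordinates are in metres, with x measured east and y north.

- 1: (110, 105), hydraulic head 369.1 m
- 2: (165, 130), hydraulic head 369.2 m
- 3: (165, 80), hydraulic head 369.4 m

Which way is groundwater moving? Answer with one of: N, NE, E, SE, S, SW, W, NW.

Differences from 1: to 2 (Δx, Δy, Δh) = (55, 25, +0.1); to 3 = (55, -25, +0.3).
Determinant of the coordinate differences = 55·(-25) − 55·25 = -2750.
∂h/∂x = [(+0.1)·(-25) − (+0.3)·25] / -2750 = +0.003636
∂h/∂y = [55·(+0.3) − 55·(+0.1)] / -2750 = -0.004000
Flow = −∇h = (-0.003636 east, +0.004000 north), which points northwest.

NW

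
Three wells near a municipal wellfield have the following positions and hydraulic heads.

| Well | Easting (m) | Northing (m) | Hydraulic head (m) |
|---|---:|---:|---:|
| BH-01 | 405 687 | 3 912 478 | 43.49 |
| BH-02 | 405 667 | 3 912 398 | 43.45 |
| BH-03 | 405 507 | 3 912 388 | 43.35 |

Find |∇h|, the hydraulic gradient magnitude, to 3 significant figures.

Differences from BH-01: to BH-02 (Δx, Δy, Δh) = (-20, -80, -0.04); to BH-03 = (-180, -90, -0.14).
Determinant of the coordinate differences = (-20)·(-90) − (-180)·(-80) = -12600.
∂h/∂x = [(-0.04)·(-90) − (-0.14)·(-80)] / -12600 = +0.0006032
∂h/∂y = [(-20)·(-0.14) − (-180)·(-0.04)] / -12600 = +0.0003492
|∇h| = √(0.0006032² + 0.0003492²) = 0.000697

0.000697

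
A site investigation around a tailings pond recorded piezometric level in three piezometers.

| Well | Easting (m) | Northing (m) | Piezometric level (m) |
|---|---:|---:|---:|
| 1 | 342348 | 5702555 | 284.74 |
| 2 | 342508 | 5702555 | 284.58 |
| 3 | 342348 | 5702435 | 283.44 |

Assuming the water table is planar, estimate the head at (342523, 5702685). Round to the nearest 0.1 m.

∂h/∂x = (284.58 − 284.74) / (342508 − 342348) = -0.001000
∂h/∂y = (283.44 − 284.74) / (5702435 − 5702555) = +0.01083
h(342523, 5702685) = 284.74 + (-0.001000)·(175) + (+0.01083)·(130) = 284.74 -0.175 +1.408 = 285.973 m.

286.0 m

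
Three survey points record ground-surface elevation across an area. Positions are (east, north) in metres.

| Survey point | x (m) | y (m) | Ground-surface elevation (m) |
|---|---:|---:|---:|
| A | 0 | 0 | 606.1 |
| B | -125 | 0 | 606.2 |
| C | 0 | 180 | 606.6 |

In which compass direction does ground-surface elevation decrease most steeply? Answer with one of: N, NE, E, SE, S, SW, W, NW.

S

∂z/∂x = (606.2 − 606.1) / (-125 − 0) = -0.0008000
∂z/∂y = (606.6 − 606.1) / (180 − 0) = +0.002778
Steepest decrease is along −∇f = (+0.0008000 E, -0.002778 N) → south.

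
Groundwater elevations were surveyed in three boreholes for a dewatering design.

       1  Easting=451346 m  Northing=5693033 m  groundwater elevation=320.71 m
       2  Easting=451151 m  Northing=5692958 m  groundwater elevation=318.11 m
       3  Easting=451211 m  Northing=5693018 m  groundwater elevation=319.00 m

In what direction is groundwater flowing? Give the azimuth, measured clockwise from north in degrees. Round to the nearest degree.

259°

With h = a·x + b·y + c and 1 as origin, the differences give:
  (-195)·a + (-75)·b = -2.60
  (-135)·a + (-15)·b = -1.71
Eliminate b (×(-15) and ×(-75), subtract): -7200·a = -89.250 → a = ∂h/∂x = +0.01240
Back-substitute: b = ∂h/∂y = +0.002437.
Flow direction (−∇h) has components (-0.01240 E, -0.002437 N).
Azimuth = atan2(E, N) = atan2(-0.01240, -0.002437) = 258.9° ≈ 259°.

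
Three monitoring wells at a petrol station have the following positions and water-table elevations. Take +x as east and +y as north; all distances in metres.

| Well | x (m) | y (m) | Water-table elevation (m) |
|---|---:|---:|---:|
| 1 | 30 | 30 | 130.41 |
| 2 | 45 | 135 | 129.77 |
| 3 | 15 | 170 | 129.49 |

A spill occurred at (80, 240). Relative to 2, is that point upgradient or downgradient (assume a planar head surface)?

downgradient

Three-point gradient (reference 1): Δ to 2 = (15, 105, -0.64), Δ to 3 = (-15, 140, -0.92).
∂h/∂x = +0.001905, ∂h/∂y = -0.006367 (det = 3675).
Head at (80, 240) = 130.41 + (+0.001905)·(50) + (-0.006367)·(210) = 129.17 m.
That is lower than the 129.77 m at 2, so the point is downgradient.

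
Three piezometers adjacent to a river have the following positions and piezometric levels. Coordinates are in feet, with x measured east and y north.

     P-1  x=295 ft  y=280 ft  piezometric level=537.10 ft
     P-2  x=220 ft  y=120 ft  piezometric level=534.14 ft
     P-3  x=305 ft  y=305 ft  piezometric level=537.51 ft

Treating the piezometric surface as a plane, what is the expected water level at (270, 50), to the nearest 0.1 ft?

535.4 ft

Differences from P-1: to P-2 (Δx, Δy, Δh) = (-75, -160, -2.96); to P-3 = (10, 25, +0.41).
Solve a·Δx + b·Δy = Δh: det = (-75)·25 − 10·(-160) = -275.
∂h/∂x = [(-2.96)·25 − (+0.41)·(-160)] / -275 = +0.03055
∂h/∂y = [(-75)·(+0.41) − 10·(-2.96)] / -275 = +0.004182
h(270, 50) = 537.10 + (+0.03055)·(-25) + (+0.004182)·(-230) = 537.10 -0.764 -0.962 = 535.375 ft.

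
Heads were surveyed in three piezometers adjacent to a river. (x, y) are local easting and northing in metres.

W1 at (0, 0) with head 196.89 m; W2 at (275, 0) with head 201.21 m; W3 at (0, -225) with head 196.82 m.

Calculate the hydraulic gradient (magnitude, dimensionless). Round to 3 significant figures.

0.0157

∂h/∂x = (201.21 − 196.89) / (275 − 0) = +0.01571
∂h/∂y = (196.82 − 196.89) / (-225 − 0) = +0.0003111
|∇h| = √(0.01571² + 0.0003111²) = 0.01571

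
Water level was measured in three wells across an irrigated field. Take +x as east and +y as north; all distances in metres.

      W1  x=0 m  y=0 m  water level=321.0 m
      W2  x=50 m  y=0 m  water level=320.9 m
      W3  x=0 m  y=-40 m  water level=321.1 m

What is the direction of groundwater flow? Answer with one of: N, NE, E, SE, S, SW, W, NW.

∂h/∂x = (320.9 − 321.0) / (50 − 0) = -0.002000
∂h/∂y = (321.1 − 321.0) / (-40 − 0) = -0.002500
Flow = −∇h = (+0.002000 east, +0.002500 north), which points northeast.

NE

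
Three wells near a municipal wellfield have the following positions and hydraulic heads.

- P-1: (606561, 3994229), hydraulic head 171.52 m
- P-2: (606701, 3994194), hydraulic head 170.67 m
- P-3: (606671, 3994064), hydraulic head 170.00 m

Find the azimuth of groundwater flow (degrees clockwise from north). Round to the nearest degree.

Differences from P-1: to P-2 (Δx, Δy, Δh) = (140, -35, -0.85); to P-3 = (110, -165, -1.52).
Solve a·Δx + b·Δy = Δh: det = 140·(-165) − 110·(-35) = -19250.
∂h/∂x = [(-0.85)·(-165) − (-1.52)·(-35)] / -19250 = -0.004522
∂h/∂y = [140·(-1.52) − 110·(-0.85)] / -19250 = +0.006197
Flow direction (−∇h) has components (+0.004522 E, -0.006197 N).
Azimuth = atan2(E, N) = atan2(+0.004522, -0.006197) = 143.9° ≈ 144°.

144°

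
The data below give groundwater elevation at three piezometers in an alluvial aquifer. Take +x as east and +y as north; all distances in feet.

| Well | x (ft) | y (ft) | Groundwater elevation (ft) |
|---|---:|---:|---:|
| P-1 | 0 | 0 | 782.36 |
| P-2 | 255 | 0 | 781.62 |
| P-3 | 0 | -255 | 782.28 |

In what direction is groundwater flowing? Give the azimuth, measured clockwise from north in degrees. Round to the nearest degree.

∂h/∂x = (781.62 − 782.36) / (255 − 0) = -0.002902
∂h/∂y = (782.28 − 782.36) / (-255 − 0) = +0.0003137
Flow direction (−∇h) has components (+0.002902 E, -0.0003137 N).
Azimuth = atan2(E, N) = atan2(+0.002902, -0.0003137) = 96.2° ≈ 096°.

096°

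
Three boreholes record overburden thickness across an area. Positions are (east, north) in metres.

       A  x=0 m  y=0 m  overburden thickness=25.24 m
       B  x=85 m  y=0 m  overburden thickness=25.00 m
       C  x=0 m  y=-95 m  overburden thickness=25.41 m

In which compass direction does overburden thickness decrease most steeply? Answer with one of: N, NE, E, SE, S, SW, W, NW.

NE

∂d/∂x = (25.00 − 25.24) / (85 − 0) = -0.002824
∂d/∂y = (25.41 − 25.24) / (-95 − 0) = -0.001789
Steepest decrease is along −∇f = (+0.002824 E, +0.001789 N) → northeast.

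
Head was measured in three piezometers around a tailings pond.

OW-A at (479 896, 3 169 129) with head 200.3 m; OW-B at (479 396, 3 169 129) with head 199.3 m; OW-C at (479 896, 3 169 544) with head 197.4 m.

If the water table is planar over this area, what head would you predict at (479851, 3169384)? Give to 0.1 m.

198.4 m

∂h/∂x = (199.3 − 200.3) / (479396 − 479896) = +0.002000
∂h/∂y = (197.4 − 200.3) / (3169544 − 3169129) = -0.006988
h(479851, 3169384) = 200.3 + (+0.002000)·(-45) + (-0.006988)·(255) = 200.3 -0.090 -1.782 = 198.428 m.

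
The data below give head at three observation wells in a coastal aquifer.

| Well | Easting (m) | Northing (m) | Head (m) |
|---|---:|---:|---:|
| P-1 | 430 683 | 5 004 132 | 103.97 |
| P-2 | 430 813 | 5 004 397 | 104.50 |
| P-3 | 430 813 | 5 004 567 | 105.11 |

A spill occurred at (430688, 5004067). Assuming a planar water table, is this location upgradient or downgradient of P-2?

With h = a·x + b·y + c and P-1 as origin, the differences give:
  130·a + 265·b = +0.53
  130·a + 435·b = +1.14
Eliminate b (×435 and ×265, subtract): 22100·a = -71.550 → a = ∂h/∂x = -0.003238
Back-substitute: b = ∂h/∂y = +0.003588.
Head at (430688, 5004067) = 103.97 + (-0.003238)·(5) + (+0.003588)·(-65) = 103.72 m.
That is lower than the 104.50 m at P-2, so the point is downgradient.

downgradient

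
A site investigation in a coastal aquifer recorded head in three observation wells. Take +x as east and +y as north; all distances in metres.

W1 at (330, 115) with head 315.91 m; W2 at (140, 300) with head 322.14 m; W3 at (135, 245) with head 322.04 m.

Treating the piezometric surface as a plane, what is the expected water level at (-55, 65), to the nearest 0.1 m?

326.7 m

Differences from W1: to W2 (Δx, Δy, Δh) = (-190, 185, +6.23); to W3 = (-195, 130, +6.13).
Solve a·Δx + b·Δy = Δh: det = (-190)·130 − (-195)·185 = 11375.
∂h/∂x = [(+6.23)·130 − (+6.13)·185] / 11375 = -0.02850
∂h/∂y = [(-190)·(+6.13) − (-195)·(+6.23)] / 11375 = +0.004409
h(-55, 65) = 315.91 + (-0.02850)·(-385) + (+0.004409)·(-50) = 315.91 +10.971 -0.220 = 326.661 m.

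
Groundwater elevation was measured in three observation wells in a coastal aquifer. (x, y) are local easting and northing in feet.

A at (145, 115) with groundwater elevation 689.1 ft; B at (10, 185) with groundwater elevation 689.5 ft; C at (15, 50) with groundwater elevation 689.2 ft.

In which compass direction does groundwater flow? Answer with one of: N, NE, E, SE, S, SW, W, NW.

SE

With h = a·x + b·y + c and A as origin, the differences give:
  (-135)·a + 70·b = +0.4
  (-130)·a + (-65)·b = +0.1
Eliminate b (×(-65) and ×70, subtract): 17875·a = -33.00 → a = ∂h/∂x = -0.001846
Back-substitute: b = ∂h/∂y = +0.002154.
Flow = −∇h = (+0.001846 east, -0.002154 north), which points southeast.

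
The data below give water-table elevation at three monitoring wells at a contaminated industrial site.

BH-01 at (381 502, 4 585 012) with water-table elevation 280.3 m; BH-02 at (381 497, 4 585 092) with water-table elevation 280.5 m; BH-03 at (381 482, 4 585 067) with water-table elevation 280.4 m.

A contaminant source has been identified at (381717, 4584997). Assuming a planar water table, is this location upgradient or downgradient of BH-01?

upgradient

With h = a·x + b·y + c and BH-01 as origin, the differences give:
  (-5)·a + 80·b = +0.2
  (-20)·a + 55·b = +0.1
Eliminate b (×55 and ×80, subtract): 1325·a = 3.00 → a = ∂h/∂x = +0.002264
Back-substitute: b = ∂h/∂y = +0.002642.
Head at (381717, 4584997) = 280.3 + (+0.002264)·(215) + (+0.002642)·(-15) = 280.75 m.
That is higher than the 280.3 m at BH-01, so the point is upgradient.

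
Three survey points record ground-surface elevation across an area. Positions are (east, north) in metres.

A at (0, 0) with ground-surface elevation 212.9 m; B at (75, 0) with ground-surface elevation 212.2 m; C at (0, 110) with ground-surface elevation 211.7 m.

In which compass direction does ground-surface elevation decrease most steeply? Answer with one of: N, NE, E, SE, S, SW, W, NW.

NE

∂z/∂x = (212.2 − 212.9) / (75 − 0) = -0.009333
∂z/∂y = (211.7 − 212.9) / (110 − 0) = -0.01091
Steepest decrease is along −∇f = (+0.009333 E, +0.01091 N) → northeast.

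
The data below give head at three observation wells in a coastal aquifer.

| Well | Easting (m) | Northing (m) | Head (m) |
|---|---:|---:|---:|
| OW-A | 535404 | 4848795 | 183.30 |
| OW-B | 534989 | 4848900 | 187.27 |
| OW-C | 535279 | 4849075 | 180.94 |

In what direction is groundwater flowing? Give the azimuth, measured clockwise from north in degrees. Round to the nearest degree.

Differences from OW-A: to OW-B (Δx, Δy, Δh) = (-415, 105, +3.97); to OW-C = (-125, 280, -2.36).
Solve a·Δx + b·Δy = Δh: det = (-415)·280 − (-125)·105 = -103075.
∂h/∂x = [(+3.97)·280 − (-2.36)·105] / -103075 = -0.01319
∂h/∂y = [(-415)·(-2.36) − (-125)·(+3.97)] / -103075 = -0.01432
Flow direction (−∇h) has components (+0.01319 E, +0.01432 N).
Azimuth = atan2(E, N) = atan2(+0.01319, +0.01432) = 42.7° ≈ 043°.

043°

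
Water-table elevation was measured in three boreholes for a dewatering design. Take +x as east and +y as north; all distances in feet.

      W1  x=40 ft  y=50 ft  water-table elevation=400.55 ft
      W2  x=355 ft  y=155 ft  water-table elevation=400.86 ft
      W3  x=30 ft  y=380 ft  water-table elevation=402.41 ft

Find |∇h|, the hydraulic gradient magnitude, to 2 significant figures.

Taking W1 as reference: W2−W1 = (315, 105, +0.31); W3−W1 = (-10, 330, +1.86).
Solve a·Δx + b·Δy = Δh: det = 315·330 − (-10)·105 = 105000.
∂h/∂x = [(+0.31)·330 − (+1.86)·105] / 105000 = -0.0008857
∂h/∂y = [315·(+1.86) − (-10)·(+0.31)] / 105000 = +0.005610
|∇h| = √(-0.0008857² + 0.005610²) = 0.005679

0.0057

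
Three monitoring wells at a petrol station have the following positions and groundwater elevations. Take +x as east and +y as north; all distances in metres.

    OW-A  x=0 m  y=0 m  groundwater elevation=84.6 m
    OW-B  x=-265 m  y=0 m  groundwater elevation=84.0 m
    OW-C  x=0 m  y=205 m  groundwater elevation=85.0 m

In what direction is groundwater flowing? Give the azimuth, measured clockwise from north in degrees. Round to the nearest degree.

229°

∂h/∂x = (84.0 − 84.6) / (-265 − 0) = +0.002264
∂h/∂y = (85.0 − 84.6) / (205 − 0) = +0.001951
Flow direction (−∇h) has components (-0.002264 E, -0.001951 N).
Azimuth = atan2(E, N) = atan2(-0.002264, -0.001951) = 229.2° ≈ 229°.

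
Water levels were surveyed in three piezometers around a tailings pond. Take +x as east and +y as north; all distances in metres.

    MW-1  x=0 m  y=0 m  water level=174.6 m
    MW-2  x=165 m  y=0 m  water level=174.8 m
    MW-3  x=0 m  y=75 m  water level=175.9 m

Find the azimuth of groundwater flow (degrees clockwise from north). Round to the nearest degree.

∂h/∂x = (174.8 − 174.6) / (165 − 0) = +0.001212
∂h/∂y = (175.9 − 174.6) / (75 − 0) = +0.01733
Flow direction (−∇h) has components (-0.001212 E, -0.01733 N).
Azimuth = atan2(E, N) = atan2(-0.001212, -0.01733) = 184.0° ≈ 184°.

184°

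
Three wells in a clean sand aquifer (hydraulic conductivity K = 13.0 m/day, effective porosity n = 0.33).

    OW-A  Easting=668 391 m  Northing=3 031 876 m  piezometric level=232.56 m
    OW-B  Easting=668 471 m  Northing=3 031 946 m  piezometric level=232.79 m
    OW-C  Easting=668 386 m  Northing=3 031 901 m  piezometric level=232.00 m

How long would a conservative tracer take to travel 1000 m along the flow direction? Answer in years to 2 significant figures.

2.6 years

Three-point gradient (reference OW-A): Δ to OW-B = (80, 70, +0.23), Δ to OW-C = (-5, 25, -0.56).
∂h/∂x = +0.01913, ∂h/∂y = -0.01857 (det = 2350).
|∇h| = √(0.01913² + -0.01857²) = 0.02666
Seepage velocity v = K·i/n = 13.0 × 0.02666 / 0.33 = 1.05 m/day.
t = 1000 / 1.05 = 952.4 days = 2.61 years.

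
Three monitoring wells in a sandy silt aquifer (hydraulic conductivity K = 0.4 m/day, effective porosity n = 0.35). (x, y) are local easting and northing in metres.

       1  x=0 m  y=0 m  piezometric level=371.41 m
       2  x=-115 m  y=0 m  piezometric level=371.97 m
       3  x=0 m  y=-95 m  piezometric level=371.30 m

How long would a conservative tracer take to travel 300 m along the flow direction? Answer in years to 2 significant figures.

∂h/∂x = (371.97 − 371.41) / (-115 − 0) = -0.004870
∂h/∂y = (371.30 − 371.41) / (-95 − 0) = +0.001158
|∇h| = √(-0.004870² + 0.001158²) = 0.005006
Seepage velocity v = K·i/n = 0.4 × 0.005006 / 0.35 = 0.005721 m/day.
t = 300 / 0.005721 = 5.244e+04 days = 144 years.

140 years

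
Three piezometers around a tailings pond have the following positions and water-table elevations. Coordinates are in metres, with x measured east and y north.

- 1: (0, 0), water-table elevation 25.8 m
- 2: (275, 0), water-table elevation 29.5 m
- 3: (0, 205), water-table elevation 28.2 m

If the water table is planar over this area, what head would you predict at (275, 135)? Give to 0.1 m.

31.1 m

∂h/∂x = (29.5 − 25.8) / (275 − 0) = +0.01345
∂h/∂y = (28.2 − 25.8) / (205 − 0) = +0.01171
h(275, 135) = 25.8 + (+0.01345)·(275) + (+0.01171)·(135) = 25.8 +3.700 +1.580 = 31.080 m.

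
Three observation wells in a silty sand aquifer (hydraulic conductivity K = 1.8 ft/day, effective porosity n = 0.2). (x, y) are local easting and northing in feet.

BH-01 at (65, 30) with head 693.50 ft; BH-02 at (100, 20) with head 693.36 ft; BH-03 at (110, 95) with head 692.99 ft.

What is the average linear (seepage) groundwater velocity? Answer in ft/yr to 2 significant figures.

Taking BH-01 as reference: BH-02−BH-01 = (35, -10, -0.14); BH-03−BH-01 = (45, 65, -0.51).
Solve a·Δx + b·Δy = Δh: det = 35·65 − 45·(-10) = 2725.
∂h/∂x = [(-0.14)·65 − (-0.51)·(-10)] / 2725 = -0.005211
∂h/∂y = [35·(-0.51) − 45·(-0.14)] / 2725 = -0.004239
|∇h| = √(-0.005211² + -0.004239²) = 0.006717
Seepage velocity v = K·i/n = 1.8 × 0.006717 / 0.2 = 0.06045 ft/day = 22.08 ft/yr.

22 ft/yr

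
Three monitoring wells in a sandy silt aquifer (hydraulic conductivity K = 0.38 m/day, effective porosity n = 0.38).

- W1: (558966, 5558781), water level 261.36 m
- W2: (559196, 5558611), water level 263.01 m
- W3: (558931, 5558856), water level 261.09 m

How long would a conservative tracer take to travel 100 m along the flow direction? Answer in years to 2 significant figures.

Taking W1 as reference: W2−W1 = (230, -170, +1.65); W3−W1 = (-35, 75, -0.27).
Determinant of the coordinate differences = 230·75 − (-35)·(-170) = 11300.
∂h/∂x = [(+1.65)·75 − (-0.27)·(-170)] / 11300 = +0.006889
∂h/∂y = [230·(-0.27) − (-35)·(+1.65)] / 11300 = -0.0003850
|∇h| = √(0.006889² + -0.0003850²) = 0.0069
Seepage velocity v = K·i/n = 0.38 × 0.0069 / 0.38 = 0.0069 m/day.
t = 100 / 0.0069 = 1.449e+04 days = 39.7 years.

40 years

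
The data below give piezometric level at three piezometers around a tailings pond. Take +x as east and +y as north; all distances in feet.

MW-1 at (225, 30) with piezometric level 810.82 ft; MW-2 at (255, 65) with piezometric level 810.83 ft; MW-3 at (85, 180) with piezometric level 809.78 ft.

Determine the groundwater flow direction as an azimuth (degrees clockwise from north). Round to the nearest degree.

With h = a·x + b·y + c and MW-1 as origin, the differences give:
  30·a + 35·b = +0.01
  (-140)·a + 150·b = -1.04
Eliminate b (×150 and ×35, subtract): 9400·a = 37.900 → a = ∂h/∂x = +0.004032
Back-substitute: b = ∂h/∂y = -0.003170.
Flow direction (−∇h) has components (-0.004032 E, +0.003170 N).
Azimuth = atan2(E, N) = atan2(-0.004032, +0.003170) = 308.2° ≈ 308°.

308°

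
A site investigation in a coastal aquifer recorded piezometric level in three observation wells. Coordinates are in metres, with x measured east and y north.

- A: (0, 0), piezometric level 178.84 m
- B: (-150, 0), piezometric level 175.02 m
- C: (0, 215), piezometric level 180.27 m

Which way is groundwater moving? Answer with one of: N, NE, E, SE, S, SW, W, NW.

∂h/∂x = (175.02 − 178.84) / (-150 − 0) = +0.02547
∂h/∂y = (180.27 − 178.84) / (215 − 0) = +0.006651
Flow = −∇h = (-0.02547 east, -0.006651 north), which points west.

W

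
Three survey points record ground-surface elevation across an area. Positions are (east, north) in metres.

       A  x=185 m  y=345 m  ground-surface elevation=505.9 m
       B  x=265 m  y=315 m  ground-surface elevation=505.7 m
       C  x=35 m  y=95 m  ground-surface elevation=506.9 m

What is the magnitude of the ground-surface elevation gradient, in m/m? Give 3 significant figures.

Differences from A: to B (Δx, Δy, Δh) = (80, -30, -0.2); to C = (-150, -250, +1.0).
Determinant of the coordinate differences = 80·(-250) − (-150)·(-30) = -24500.
∂z/∂x = [(-0.2)·(-250) − (+1.0)·(-30)] / -24500 = -0.003265
∂z/∂y = [80·(+1.0) − (-150)·(-0.2)] / -24500 = -0.002041
|∇f| = √(-0.003265² + -0.002041²) = 0.00385 m/m

0.00385 m/m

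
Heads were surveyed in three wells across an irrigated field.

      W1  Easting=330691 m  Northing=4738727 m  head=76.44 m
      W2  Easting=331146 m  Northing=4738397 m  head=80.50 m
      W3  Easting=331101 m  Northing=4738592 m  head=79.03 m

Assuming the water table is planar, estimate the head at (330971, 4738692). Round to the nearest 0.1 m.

77.8 m

With h = a·x + b·y + c and W1 as origin, the differences give:
  455·a + (-330)·b = +4.06
  410·a + (-135)·b = +2.59
Eliminate b (×(-135) and ×(-330), subtract): 73875·a = 306.600 → a = ∂h/∂x = +0.004150
Back-substitute: b = ∂h/∂y = -0.006581.
h(330971, 4738692) = 76.44 + (+0.004150)·(280) + (-0.006581)·(-35) = 76.44 +1.162 +0.230 = 77.832 m.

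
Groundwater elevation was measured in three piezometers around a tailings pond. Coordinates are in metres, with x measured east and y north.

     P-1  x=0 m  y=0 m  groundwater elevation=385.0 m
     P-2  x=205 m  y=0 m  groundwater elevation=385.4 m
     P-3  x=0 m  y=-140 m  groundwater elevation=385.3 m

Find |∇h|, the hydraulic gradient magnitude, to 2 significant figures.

∂h/∂x = (385.4 − 385.0) / (205 − 0) = +0.001951
∂h/∂y = (385.3 − 385.0) / (-140 − 0) = -0.002143
|∇h| = √(0.001951² + -0.002143²) = 0.002898

0.0029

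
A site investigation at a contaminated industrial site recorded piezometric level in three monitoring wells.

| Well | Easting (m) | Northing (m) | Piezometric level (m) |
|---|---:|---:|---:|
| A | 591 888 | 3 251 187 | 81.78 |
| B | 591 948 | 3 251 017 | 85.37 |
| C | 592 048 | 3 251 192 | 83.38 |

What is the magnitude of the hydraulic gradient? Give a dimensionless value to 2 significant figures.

0.020

Taking A as reference: B−A = (60, -170, +3.59); C−A = (160, 5, +1.60).
Determinant of the coordinate differences = 60·5 − 160·(-170) = 27500.
∂h/∂x = [(+3.59)·5 − (+1.60)·(-170)] / 27500 = +0.01054
∂h/∂y = [60·(+1.60) − 160·(+3.59)] / 27500 = -0.01740
|∇h| = √(0.01054² + -0.01740²) = 0.02034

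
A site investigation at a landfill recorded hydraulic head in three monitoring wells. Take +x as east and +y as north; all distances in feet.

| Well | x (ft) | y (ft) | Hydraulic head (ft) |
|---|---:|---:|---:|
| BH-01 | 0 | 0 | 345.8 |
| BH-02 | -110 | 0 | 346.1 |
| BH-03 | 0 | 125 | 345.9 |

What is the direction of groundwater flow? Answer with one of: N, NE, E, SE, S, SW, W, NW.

∂h/∂x = (346.1 − 345.8) / (-110 − 0) = -0.002727
∂h/∂y = (345.9 − 345.8) / (125 − 0) = +0.0008000
Flow = −∇h = (+0.002727 east, -0.0008000 north), which points east.

E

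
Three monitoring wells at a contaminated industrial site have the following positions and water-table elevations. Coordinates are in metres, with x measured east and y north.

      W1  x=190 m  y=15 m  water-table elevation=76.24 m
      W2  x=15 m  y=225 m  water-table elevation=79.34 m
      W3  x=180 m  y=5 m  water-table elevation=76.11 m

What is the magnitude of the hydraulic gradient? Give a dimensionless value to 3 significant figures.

With h = a·x + b·y + c and W1 as origin, the differences give:
  (-175)·a + 210·b = +3.10
  (-10)·a + (-10)·b = -0.13
Eliminate b (×(-10) and ×210, subtract): 3850·a = -3.700 → a = ∂h/∂x = -0.0009610
Back-substitute: b = ∂h/∂y = +0.01396.
|∇h| = √(-0.0009610² + 0.01396²) = 0.01399

0.0140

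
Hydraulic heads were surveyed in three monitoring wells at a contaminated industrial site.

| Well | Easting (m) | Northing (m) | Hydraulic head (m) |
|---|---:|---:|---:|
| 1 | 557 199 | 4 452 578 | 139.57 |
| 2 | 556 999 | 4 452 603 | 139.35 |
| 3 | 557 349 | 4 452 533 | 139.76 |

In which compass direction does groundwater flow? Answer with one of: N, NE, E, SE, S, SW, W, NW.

Taking 1 as reference: 2−1 = (-200, 25, -0.22); 3−1 = (150, -45, +0.19).
Solve a·Δx + b·Δy = Δh: det = (-200)·(-45) − 150·25 = 5250.
∂h/∂x = [(-0.22)·(-45) − (+0.19)·25] / 5250 = +0.0009810
∂h/∂y = [(-200)·(+0.19) − 150·(-0.22)] / 5250 = -0.0009524
Flow = −∇h = (-0.0009810 east, +0.0009524 north), which points northwest.

NW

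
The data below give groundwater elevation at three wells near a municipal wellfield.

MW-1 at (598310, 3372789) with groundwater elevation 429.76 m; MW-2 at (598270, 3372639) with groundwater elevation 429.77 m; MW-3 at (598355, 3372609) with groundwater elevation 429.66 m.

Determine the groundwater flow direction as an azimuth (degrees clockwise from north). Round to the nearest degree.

102°

Taking MW-1 as reference: MW-2−MW-1 = (-40, -150, +0.01); MW-3−MW-1 = (45, -180, -0.10).
Determinant of the coordinate differences = (-40)·(-180) − 45·(-150) = 13950.
∂h/∂x = [(+0.01)·(-180) − (-0.10)·(-150)] / 13950 = -0.001204
∂h/∂y = [(-40)·(-0.10) − 45·(+0.01)] / 13950 = +0.0002545
Flow direction (−∇h) has components (+0.001204 E, -0.0002545 N).
Azimuth = atan2(E, N) = atan2(+0.001204, -0.0002545) = 101.9° ≈ 102°.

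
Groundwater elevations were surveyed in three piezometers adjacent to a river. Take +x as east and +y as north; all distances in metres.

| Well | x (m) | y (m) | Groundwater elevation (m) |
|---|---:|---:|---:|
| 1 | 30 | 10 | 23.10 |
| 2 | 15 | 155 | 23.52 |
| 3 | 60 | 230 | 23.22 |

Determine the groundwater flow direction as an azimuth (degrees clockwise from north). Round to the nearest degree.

101°

Differences from 1: to 2 (Δx, Δy, Δh) = (-15, 145, +0.42); to 3 = (30, 220, +0.12).
Solve a·Δx + b·Δy = Δh: det = (-15)·220 − 30·145 = -7650.
∂h/∂x = [(+0.42)·220 − (+0.12)·145] / -7650 = -0.009804
∂h/∂y = [(-15)·(+0.12) − 30·(+0.42)] / -7650 = +0.001882
Flow direction (−∇h) has components (+0.009804 E, -0.001882 N).
Azimuth = atan2(E, N) = atan2(+0.009804, -0.001882) = 100.9° ≈ 101°.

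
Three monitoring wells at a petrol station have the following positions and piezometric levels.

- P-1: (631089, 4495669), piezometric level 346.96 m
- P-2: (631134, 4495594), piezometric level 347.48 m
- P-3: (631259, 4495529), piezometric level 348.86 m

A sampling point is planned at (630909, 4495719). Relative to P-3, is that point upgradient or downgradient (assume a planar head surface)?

downgradient

With h = a·x + b·y + c and P-1 as origin, the differences give:
  45·a + (-75)·b = +0.52
  170·a + (-140)·b = +1.90
Eliminate b (×(-140) and ×(-75), subtract): 6450·a = 69.700 → a = ∂h/∂x = +0.01081
Back-substitute: b = ∂h/∂y = -0.0004496.
Head at (630909, 4495719) = 346.96 + (+0.01081)·(-180) + (-0.0004496)·(50) = 344.99 m.
That is lower than the 348.86 m at P-3, so the point is downgradient.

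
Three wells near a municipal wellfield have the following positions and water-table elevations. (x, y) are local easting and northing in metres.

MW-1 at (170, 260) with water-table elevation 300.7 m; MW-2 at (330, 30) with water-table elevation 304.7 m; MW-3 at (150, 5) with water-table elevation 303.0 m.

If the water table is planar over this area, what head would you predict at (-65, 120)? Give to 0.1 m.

299.5 m

Taking MW-1 as reference: MW-2−MW-1 = (160, -230, +4.0); MW-3−MW-1 = (-20, -255, +2.3).
Determinant of the coordinate differences = 160·(-255) − (-20)·(-230) = -45400.
∂h/∂x = [(+4.0)·(-255) − (+2.3)·(-230)] / -45400 = +0.01081
∂h/∂y = [160·(+2.3) − (-20)·(+4.0)] / -45400 = -0.009868
h(-65, 120) = 300.7 + (+0.01081)·(-235) + (-0.009868)·(-140) = 300.7 -2.542 +1.381 = 299.540 m.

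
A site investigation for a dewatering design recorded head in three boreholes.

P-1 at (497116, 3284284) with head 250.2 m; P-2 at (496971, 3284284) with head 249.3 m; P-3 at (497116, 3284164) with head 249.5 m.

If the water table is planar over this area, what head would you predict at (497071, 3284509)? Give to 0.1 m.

251.2 m

∂h/∂x = (249.3 − 250.2) / (496971 − 497116) = +0.006207
∂h/∂y = (249.5 − 250.2) / (3284164 − 3284284) = +0.005833
h(497071, 3284509) = 250.2 + (+0.006207)·(-45) + (+0.005833)·(225) = 250.2 -0.279 +1.312 = 251.233 m.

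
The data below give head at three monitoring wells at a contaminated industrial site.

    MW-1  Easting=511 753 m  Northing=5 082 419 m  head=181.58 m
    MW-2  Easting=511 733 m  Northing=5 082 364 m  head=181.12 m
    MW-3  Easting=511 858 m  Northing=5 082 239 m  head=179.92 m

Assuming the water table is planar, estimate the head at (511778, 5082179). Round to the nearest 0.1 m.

179.5 m

Three-point gradient (reference MW-1): Δ to MW-2 = (-20, -55, -0.46), Δ to MW-3 = (105, -180, -1.66).
∂h/∂x = -0.0009067, ∂h/∂y = +0.008693 (det = 9375).
h(511778, 5082179) = 181.58 + (-0.0009067)·(25) + (+0.008693)·(-240) = 181.58 -0.023 -2.086 = 179.471 m.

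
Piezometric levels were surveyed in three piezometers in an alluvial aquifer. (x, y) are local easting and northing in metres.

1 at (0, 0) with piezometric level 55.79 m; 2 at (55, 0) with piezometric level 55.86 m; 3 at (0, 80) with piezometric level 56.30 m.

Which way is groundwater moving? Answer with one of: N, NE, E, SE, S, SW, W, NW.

∂h/∂x = (55.86 − 55.79) / (55 − 0) = +0.001273
∂h/∂y = (56.30 − 55.79) / (80 − 0) = +0.006375
Flow = −∇h = (-0.001273 east, -0.006375 north), which points south.

S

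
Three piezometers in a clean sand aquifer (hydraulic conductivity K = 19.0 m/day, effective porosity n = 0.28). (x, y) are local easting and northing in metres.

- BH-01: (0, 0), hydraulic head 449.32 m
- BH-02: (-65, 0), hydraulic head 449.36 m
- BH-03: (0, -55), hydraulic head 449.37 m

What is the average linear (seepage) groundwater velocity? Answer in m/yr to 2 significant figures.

27 m/yr

∂h/∂x = (449.36 − 449.32) / (-65 − 0) = -0.0006154
∂h/∂y = (449.37 − 449.32) / (-55 − 0) = -0.0009091
|∇h| = √(-0.0006154² + -0.0009091²) = 0.001098
Seepage velocity v = K·i/n = 19.0 × 0.001098 / 0.28 = 0.07451 m/day = 27.21 m/yr.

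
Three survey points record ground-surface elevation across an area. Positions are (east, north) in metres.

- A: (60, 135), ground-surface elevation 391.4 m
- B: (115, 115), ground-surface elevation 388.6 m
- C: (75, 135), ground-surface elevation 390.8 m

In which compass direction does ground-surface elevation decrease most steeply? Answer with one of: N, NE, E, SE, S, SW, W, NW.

Differences from A: to B (Δx, Δy, Δh) = (55, -20, -2.8); to C = (15, 0, -0.6).
Determinant of the coordinate differences = 55·0 − 15·(-20) = 300.
∂z/∂x = [(-2.8)·0 − (-0.6)·(-20)] / 300 = -0.04000
∂z/∂y = [55·(-0.6) − 15·(-2.8)] / 300 = +0.03000
Steepest decrease is along −∇f = (+0.04000 E, -0.03000 N) → southeast.

SE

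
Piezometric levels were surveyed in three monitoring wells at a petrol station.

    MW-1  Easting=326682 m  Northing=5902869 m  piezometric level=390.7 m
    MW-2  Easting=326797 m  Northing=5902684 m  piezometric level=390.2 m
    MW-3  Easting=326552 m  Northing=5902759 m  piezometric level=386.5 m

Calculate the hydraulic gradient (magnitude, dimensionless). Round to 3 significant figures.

0.0247

With h = a·x + b·y + c and MW-1 as origin, the differences give:
  115·a + (-185)·b = -0.5
  (-130)·a + (-110)·b = -4.2
Eliminate b (×(-110) and ×(-185), subtract): -36700·a = -722.00 → a = ∂h/∂x = +0.01967
Back-substitute: b = ∂h/∂y = +0.01493.
|∇h| = √(0.01967² + 0.01493²) = 0.02469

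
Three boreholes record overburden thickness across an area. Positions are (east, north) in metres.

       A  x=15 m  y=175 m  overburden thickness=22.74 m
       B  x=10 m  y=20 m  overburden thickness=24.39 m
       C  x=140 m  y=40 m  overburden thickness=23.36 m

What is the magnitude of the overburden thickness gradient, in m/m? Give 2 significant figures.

With d = a·x + b·y + c and A as origin, the differences give:
  (-5)·a + (-155)·b = +1.65
  125·a + (-135)·b = +0.62
Eliminate b (×(-135) and ×(-155), subtract): 20050·a = -126.650 → a = ∂d/∂x = -0.006317
Back-substitute: b = ∂d/∂y = -0.01044.
|∇f| = √(-0.006317² + -0.01044²) = 0.0122 m/m

0.012 m/m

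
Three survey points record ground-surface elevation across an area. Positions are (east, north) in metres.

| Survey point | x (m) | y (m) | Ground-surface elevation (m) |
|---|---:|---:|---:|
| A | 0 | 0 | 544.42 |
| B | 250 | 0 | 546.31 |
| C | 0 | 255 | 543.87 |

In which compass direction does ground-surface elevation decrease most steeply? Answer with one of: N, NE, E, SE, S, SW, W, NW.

∂z/∂x = (546.31 − 544.42) / (250 − 0) = +0.007560
∂z/∂y = (543.87 − 544.42) / (255 − 0) = -0.002157
Steepest decrease is along −∇f = (-0.007560 E, +0.002157 N) → west.

W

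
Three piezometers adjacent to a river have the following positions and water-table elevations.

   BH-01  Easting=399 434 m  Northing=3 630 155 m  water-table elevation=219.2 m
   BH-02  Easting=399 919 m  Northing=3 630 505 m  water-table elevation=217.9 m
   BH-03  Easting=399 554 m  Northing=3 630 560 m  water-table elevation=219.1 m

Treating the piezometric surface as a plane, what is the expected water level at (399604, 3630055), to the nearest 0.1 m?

218.6 m

With h = a·x + b·y + c and BH-01 as origin, the differences give:
  485·a + 350·b = -1.3
  120·a + 405·b = -0.1
Eliminate b (×405 and ×350, subtract): 154425·a = -491.50 → a = ∂h/∂x = -0.003183
Back-substitute: b = ∂h/∂y = +0.0006961.
h(399604, 3630055) = 219.2 + (-0.003183)·(170) + (+0.0006961)·(-100) = 219.2 -0.541 -0.070 = 218.589 m.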